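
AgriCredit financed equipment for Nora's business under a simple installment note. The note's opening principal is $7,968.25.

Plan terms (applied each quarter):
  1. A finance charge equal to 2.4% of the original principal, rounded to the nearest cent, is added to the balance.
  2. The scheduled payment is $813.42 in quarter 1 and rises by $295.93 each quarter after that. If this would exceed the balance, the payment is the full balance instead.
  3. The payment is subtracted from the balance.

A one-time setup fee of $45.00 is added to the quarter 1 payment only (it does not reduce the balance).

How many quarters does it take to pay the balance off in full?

6

Quarter 1: $7,968.25 +$191.24 interest = $8,159.49; pay $813.42 (+ $45.00 fee) → $7,346.07
Quarter 2: $7,346.07 +$191.24 interest = $7,537.31; pay $1,109.35 → $6,427.96
Quarter 3: $6,427.96 +$191.24 interest = $6,619.20; pay $1,405.28 → $5,213.92
Quarter 4: $5,213.92 +$191.24 interest = $5,405.16; pay $1,701.21 → $3,703.95
Quarter 5: $3,703.95 +$191.24 interest = $3,895.19; pay $1,997.14 → $1,898.05
Quarter 6: $1,898.05 +$191.24 interest = $2,089.29; pay $2,089.29 → $0.00
Balance reaches $0.00 in quarter 6.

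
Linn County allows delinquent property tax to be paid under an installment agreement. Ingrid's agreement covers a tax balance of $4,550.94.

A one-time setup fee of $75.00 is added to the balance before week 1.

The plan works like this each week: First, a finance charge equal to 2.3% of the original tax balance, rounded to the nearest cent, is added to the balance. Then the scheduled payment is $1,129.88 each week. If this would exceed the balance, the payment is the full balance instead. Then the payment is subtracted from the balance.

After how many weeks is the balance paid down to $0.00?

5

Week 1: opening $4,625.94; interest $104.67 → $4,730.61; payment $1,129.88; balance $3,600.73
Week 2: opening $3,600.73; interest $104.67 → $3,705.40; payment $1,129.88; balance $2,575.52
Week 3: opening $2,575.52; interest $104.67 → $2,680.19; payment $1,129.88; balance $1,550.31
Week 4: opening $1,550.31; interest $104.67 → $1,654.98; payment $1,129.88; balance $525.10
Week 5: opening $525.10; interest $104.67 → $629.77; payment $629.77; balance $0.00
Balance reaches $0.00 in week 5.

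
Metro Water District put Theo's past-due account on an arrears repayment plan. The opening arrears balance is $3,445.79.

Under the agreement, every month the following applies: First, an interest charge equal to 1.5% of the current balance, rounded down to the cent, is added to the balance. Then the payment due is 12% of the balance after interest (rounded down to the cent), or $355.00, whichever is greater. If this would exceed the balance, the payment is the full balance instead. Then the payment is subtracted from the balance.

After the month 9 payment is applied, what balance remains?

Month 1: opening $3,445.79; interest $51.68 → $3,497.47; payment $419.69; balance $3,077.78
Month 2: opening $3,077.78; interest $46.16 → $3,123.94; payment $374.87; balance $2,749.07
Month 3: opening $2,749.07; interest $41.23 → $2,790.30; payment $355.00; balance $2,435.30
Month 4: opening $2,435.30; interest $36.52 → $2,471.82; payment $355.00; balance $2,116.82
Month 5: opening $2,116.82; interest $31.75 → $2,148.57; payment $355.00; balance $1,793.57
Month 6: opening $1,793.57; interest $26.90 → $1,820.47; payment $355.00; balance $1,465.47
Month 7: opening $1,465.47; interest $21.98 → $1,487.45; payment $355.00; balance $1,132.45
Month 8: opening $1,132.45; interest $16.98 → $1,149.43; payment $355.00; balance $794.43
Month 9: opening $794.43; interest $11.91 → $806.34; payment $355.00; balance $451.34

$451.34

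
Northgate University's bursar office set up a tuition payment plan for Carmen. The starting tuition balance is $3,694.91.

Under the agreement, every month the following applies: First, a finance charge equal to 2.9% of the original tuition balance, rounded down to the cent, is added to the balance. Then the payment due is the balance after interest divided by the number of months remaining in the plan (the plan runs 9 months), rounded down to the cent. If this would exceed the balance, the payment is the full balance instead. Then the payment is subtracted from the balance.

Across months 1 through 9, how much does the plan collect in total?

$4,659.26

Month 1: opening $3,694.91; interest $107.15 → $3,802.06; payment $422.45; balance $3,379.61
Month 2: opening $3,379.61; interest $107.15 → $3,486.76; payment $435.84; balance $3,050.92
Month 3: opening $3,050.92; interest $107.15 → $3,158.07; payment $451.15; balance $2,706.92
Month 4: opening $2,706.92; interest $107.15 → $2,814.07; payment $469.01; balance $2,345.06
Month 5: opening $2,345.06; interest $107.15 → $2,452.21; payment $490.44; balance $1,961.77
Month 6: opening $1,961.77; interest $107.15 → $2,068.92; payment $517.23; balance $1,551.69
Month 7: opening $1,551.69; interest $107.15 → $1,658.84; payment $552.94; balance $1,105.90
Month 8: opening $1,105.90; interest $107.15 → $1,213.05; payment $606.52; balance $606.53
Month 9: opening $606.53; interest $107.15 → $713.68; payment $713.68; balance $0.00
Total paid: $4,659.26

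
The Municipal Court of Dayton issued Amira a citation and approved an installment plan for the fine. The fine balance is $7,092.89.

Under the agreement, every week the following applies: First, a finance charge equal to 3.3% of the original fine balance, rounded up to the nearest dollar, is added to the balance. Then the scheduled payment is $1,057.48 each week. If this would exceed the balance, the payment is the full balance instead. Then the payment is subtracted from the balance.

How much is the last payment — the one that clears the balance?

Week 1: $7,092.89 +$235.00 interest = $7,327.89; pay $1,057.48 → $6,270.41
Week 2: $6,270.41 +$235.00 interest = $6,505.41; pay $1,057.48 → $5,447.93
Week 3: $5,447.93 +$235.00 interest = $5,682.93; pay $1,057.48 → $4,625.45
Week 4: $4,625.45 +$235.00 interest = $4,860.45; pay $1,057.48 → $3,802.97
Week 5: $3,802.97 +$235.00 interest = $4,037.97; pay $1,057.48 → $2,980.49
Week 6: $2,980.49 +$235.00 interest = $3,215.49; pay $1,057.48 → $2,158.01
Week 7: $2,158.01 +$235.00 interest = $2,393.01; pay $1,057.48 → $1,335.53
Week 8: $1,335.53 +$235.00 interest = $1,570.53; pay $1,057.48 → $513.05
Week 9: $513.05 +$235.00 interest = $748.05; pay $748.05 → $0.00

$748.05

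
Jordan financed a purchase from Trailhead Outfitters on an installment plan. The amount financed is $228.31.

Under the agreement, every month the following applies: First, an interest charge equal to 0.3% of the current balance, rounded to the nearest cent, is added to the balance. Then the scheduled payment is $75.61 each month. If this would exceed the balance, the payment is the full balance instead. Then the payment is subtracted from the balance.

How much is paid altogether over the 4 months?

Month 1: opening $228.31; interest $0.68 → $228.99; payment $75.61; balance $153.38
Month 2: opening $153.38; interest $0.46 → $153.84; payment $75.61; balance $78.23
Month 3: opening $78.23; interest $0.23 → $78.46; payment $75.61; balance $2.85
Month 4: opening $2.85; interest $0.01 → $2.86; payment $2.86; balance $0.00
Total paid: $229.69

$229.69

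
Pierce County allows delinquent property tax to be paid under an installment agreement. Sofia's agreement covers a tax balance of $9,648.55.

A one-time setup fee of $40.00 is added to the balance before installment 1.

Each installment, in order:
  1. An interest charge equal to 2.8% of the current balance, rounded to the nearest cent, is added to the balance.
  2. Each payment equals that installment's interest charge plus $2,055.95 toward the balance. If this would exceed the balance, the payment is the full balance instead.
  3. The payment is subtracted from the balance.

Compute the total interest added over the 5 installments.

Installment 1: opening $9,688.55; interest $271.28 → $9,959.83; payment $2,327.23; balance $7,632.60
Installment 2: opening $7,632.60; interest $213.71 → $7,846.31; payment $2,269.66; balance $5,576.65
Installment 3: opening $5,576.65; interest $156.15 → $5,732.80; payment $2,212.10; balance $3,520.70
Installment 4: opening $3,520.70; interest $98.58 → $3,619.28; payment $2,154.53; balance $1,464.75
Installment 5: opening $1,464.75; interest $41.01 → $1,505.76; payment $1,505.76; balance $0.00
Total interest: $271.28 + $213.71 + $156.15 + $98.58 + $41.01 = $780.73

$780.73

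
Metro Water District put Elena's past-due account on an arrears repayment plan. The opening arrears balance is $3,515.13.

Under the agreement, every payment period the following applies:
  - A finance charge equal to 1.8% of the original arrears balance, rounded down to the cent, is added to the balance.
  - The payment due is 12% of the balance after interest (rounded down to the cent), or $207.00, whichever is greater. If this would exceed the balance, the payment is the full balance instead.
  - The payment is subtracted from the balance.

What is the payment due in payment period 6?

Payment period 1: $3,515.13 +$63.27 interest = $3,578.40; pay $429.40 → $3,149.00
Payment period 2: $3,149.00 +$63.27 interest = $3,212.27; pay $385.47 → $2,826.80
Payment period 3: $2,826.80 +$63.27 interest = $2,890.07; pay $346.80 → $2,543.27
Payment period 4: $2,543.27 +$63.27 interest = $2,606.54; pay $312.78 → $2,293.76
Payment period 5: $2,293.76 +$63.27 interest = $2,357.03; pay $282.84 → $2,074.19
Payment period 6: $2,074.19 +$63.27 interest = $2,137.46; pay $256.49 → $1,880.97

$256.49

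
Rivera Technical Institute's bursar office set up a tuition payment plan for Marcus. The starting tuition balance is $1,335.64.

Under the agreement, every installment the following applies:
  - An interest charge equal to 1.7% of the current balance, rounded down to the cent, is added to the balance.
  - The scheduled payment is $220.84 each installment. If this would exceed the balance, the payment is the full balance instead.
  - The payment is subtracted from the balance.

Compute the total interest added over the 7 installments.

# | Opening | Interest | Payment | End bal
1 | $1,335.64 | $22.70 | $220.84 | $1,137.50
2 | $1,137.50 | $19.33 | $220.84 | $935.99
3 | $935.99 | $15.91 | $220.84 | $731.06
4 | $731.06 | $12.42 | $220.84 | $522.64
5 | $522.64 | $8.88 | $220.84 | $310.68
6 | $310.68 | $5.28 | $220.84 | $95.12
7 | $95.12 | $1.61 | $96.73 | $0.00
Total interest: $22.70 + $19.33 + $15.91 + $12.42 + $8.88 + $5.28 + $1.61 = $86.13

$86.13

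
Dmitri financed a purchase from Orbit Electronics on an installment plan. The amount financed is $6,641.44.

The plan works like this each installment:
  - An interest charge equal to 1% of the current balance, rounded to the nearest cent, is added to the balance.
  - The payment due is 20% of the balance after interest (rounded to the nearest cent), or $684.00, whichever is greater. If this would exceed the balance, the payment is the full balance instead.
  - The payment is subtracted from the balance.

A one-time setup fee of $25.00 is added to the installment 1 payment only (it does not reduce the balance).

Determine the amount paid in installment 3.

# | Opening | Interest | Payment | Fee | End bal
1 | $6,641.44 | $66.41 | $1,341.57 | $25.00 | $5,366.28
2 | $5,366.28 | $53.66 | $1,083.99 | — | $4,335.95
3 | $4,335.95 | $43.36 | $875.86 | — | $3,503.45

$875.86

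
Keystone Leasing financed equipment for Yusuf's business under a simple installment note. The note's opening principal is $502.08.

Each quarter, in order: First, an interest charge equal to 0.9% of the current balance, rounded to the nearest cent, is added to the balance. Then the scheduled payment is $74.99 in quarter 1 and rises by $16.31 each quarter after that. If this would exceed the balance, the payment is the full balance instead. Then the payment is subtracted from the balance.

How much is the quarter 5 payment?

$118.98

Quarter 1: opening $502.08; interest $4.52 → $506.60; payment $74.99; balance $431.61
Quarter 2: opening $431.61; interest $3.88 → $435.49; payment $91.30; balance $344.19
Quarter 3: opening $344.19; interest $3.10 → $347.29; payment $107.61; balance $239.68
Quarter 4: opening $239.68; interest $2.16 → $241.84; payment $123.92; balance $117.92
Quarter 5: opening $117.92; interest $1.06 → $118.98; payment $118.98; balance $0.00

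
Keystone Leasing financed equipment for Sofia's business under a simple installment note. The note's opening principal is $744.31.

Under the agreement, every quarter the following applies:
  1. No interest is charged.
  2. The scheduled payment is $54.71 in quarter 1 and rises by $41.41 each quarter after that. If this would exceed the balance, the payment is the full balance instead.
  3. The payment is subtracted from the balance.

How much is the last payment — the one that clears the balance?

$56.66

# | Opening | Payment | End bal
1 | $744.31 | $54.71 | $689.60
2 | $689.60 | $96.12 | $593.48
3 | $593.48 | $137.53 | $455.95
4 | $455.95 | $178.94 | $277.01
5 | $277.01 | $220.35 | $56.66
6 | $56.66 | $56.66 | $0.00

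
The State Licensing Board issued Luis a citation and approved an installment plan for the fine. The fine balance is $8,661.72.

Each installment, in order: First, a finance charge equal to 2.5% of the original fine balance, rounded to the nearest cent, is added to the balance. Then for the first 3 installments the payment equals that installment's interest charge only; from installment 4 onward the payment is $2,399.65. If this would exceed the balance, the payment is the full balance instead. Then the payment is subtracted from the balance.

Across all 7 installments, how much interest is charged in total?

Installment 1: $8,661.72 +$216.54 interest = $8,878.26; pay $216.54 → $8,661.72
Installment 2: $8,661.72 +$216.54 interest = $8,878.26; pay $216.54 → $8,661.72
Installment 3: $8,661.72 +$216.54 interest = $8,878.26; pay $216.54 → $8,661.72
Installment 4: $8,661.72 +$216.54 interest = $8,878.26; pay $2,399.65 → $6,478.61
Installment 5: $6,478.61 +$216.54 interest = $6,695.15; pay $2,399.65 → $4,295.50
Installment 6: $4,295.50 +$216.54 interest = $4,512.04; pay $2,399.65 → $2,112.39
Installment 7: $2,112.39 +$216.54 interest = $2,328.93; pay $2,328.93 → $0.00
Total interest: $216.54 + $216.54 + $216.54 + $216.54 + $216.54 + $216.54 + $216.54 = $1,515.78

$1,515.78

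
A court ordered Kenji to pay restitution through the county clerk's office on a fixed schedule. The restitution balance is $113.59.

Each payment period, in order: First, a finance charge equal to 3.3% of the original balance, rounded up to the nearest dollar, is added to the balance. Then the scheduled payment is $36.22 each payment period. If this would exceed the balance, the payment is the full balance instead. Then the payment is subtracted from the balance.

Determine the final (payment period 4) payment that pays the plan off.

Payment period 1: opening $113.59; interest $4.00 → $117.59; payment $36.22; balance $81.37
Payment period 2: opening $81.37; interest $4.00 → $85.37; payment $36.22; balance $49.15
Payment period 3: opening $49.15; interest $4.00 → $53.15; payment $36.22; balance $16.93
Payment period 4: opening $16.93; interest $4.00 → $20.93; payment $20.93; balance $0.00

$20.93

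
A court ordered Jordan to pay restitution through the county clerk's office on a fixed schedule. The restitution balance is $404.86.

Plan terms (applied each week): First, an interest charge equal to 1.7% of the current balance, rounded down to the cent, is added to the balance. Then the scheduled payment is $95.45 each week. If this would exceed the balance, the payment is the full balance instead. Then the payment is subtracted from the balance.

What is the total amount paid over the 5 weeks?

$423.93

Week 1: opening $404.86; interest $6.88 → $411.74; payment $95.45; balance $316.29
Week 2: opening $316.29; interest $5.37 → $321.66; payment $95.45; balance $226.21
Week 3: opening $226.21; interest $3.84 → $230.05; payment $95.45; balance $134.60
Week 4: opening $134.60; interest $2.28 → $136.88; payment $95.45; balance $41.43
Week 5: opening $41.43; interest $0.70 → $42.13; payment $42.13; balance $0.00
Total paid: $423.93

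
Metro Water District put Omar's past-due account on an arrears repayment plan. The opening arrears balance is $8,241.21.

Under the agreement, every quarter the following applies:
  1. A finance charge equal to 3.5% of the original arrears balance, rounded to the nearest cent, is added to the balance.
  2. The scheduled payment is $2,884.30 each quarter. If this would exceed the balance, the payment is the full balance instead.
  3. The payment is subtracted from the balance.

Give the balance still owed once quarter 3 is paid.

Quarter 1: $8,241.21 +$288.44 interest = $8,529.65; pay $2,884.30 → $5,645.35
Quarter 2: $5,645.35 +$288.44 interest = $5,933.79; pay $2,884.30 → $3,049.49
Quarter 3: $3,049.49 +$288.44 interest = $3,337.93; pay $2,884.30 → $453.63

$453.63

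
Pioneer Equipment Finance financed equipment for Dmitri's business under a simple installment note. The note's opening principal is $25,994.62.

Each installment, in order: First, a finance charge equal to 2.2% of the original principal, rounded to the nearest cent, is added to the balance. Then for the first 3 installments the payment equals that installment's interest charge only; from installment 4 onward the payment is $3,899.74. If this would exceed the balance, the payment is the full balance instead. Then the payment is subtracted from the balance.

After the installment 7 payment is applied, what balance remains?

$12,683.18

Installment 1: $25,994.62 +$571.88 interest = $26,566.50; pay $571.88 → $25,994.62
Installment 2: $25,994.62 +$571.88 interest = $26,566.50; pay $571.88 → $25,994.62
Installment 3: $25,994.62 +$571.88 interest = $26,566.50; pay $571.88 → $25,994.62
Installment 4: $25,994.62 +$571.88 interest = $26,566.50; pay $3,899.74 → $22,666.76
Installment 5: $22,666.76 +$571.88 interest = $23,238.64; pay $3,899.74 → $19,338.90
Installment 6: $19,338.90 +$571.88 interest = $19,910.78; pay $3,899.74 → $16,011.04
Installment 7: $16,011.04 +$571.88 interest = $16,582.92; pay $3,899.74 → $12,683.18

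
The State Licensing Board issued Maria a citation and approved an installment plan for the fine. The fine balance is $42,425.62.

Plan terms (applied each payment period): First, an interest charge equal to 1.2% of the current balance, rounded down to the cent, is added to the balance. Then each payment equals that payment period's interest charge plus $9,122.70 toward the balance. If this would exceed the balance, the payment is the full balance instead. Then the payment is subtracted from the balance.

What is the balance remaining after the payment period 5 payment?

$0.00

# | Opening | Interest | Payment | End bal
1 | $42,425.62 | $509.10 | $9,631.80 | $33,302.92
2 | $33,302.92 | $399.63 | $9,522.33 | $24,180.22
3 | $24,180.22 | $290.16 | $9,412.86 | $15,057.52
4 | $15,057.52 | $180.69 | $9,303.39 | $5,934.82
5 | $5,934.82 | $71.21 | $6,006.03 | $0.00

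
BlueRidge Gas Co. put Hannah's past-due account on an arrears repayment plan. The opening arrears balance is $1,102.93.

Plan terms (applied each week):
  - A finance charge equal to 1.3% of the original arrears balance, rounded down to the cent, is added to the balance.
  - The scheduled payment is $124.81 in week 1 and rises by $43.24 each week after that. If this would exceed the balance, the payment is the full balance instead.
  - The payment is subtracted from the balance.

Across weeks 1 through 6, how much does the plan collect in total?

$1,188.91

# | Opening | Interest | Payment | End bal
1 | $1,102.93 | $14.33 | $124.81 | $992.45
2 | $992.45 | $14.33 | $168.05 | $838.73
3 | $838.73 | $14.33 | $211.29 | $641.77
4 | $641.77 | $14.33 | $254.53 | $401.57
5 | $401.57 | $14.33 | $297.77 | $118.13
6 | $118.13 | $14.33 | $132.46 | $0.00
Total paid: $1,188.91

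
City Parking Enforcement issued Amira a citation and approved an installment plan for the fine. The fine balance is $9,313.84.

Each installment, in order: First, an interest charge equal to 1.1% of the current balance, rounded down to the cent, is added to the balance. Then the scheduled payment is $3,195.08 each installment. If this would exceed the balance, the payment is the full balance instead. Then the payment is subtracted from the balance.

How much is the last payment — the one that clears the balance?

# | Opening | Interest | Payment | End bal
1 | $9,313.84 | $102.45 | $3,195.08 | $6,221.21
2 | $6,221.21 | $68.43 | $3,195.08 | $3,094.56
3 | $3,094.56 | $34.04 | $3,128.60 | $0.00

$3,128.60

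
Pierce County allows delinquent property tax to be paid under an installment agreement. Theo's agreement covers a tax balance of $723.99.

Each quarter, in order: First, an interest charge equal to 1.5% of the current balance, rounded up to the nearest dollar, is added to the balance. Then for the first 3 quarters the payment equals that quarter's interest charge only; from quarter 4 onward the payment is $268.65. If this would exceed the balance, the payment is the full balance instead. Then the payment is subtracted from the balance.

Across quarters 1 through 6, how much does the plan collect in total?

Quarter 1: $723.99 +$11.00 interest = $734.99; pay $11.00 → $723.99
Quarter 2: $723.99 +$11.00 interest = $734.99; pay $11.00 → $723.99
Quarter 3: $723.99 +$11.00 interest = $734.99; pay $11.00 → $723.99
Quarter 4: $723.99 +$11.00 interest = $734.99; pay $268.65 → $466.34
Quarter 5: $466.34 +$7.00 interest = $473.34; pay $268.65 → $204.69
Quarter 6: $204.69 +$4.00 interest = $208.69; pay $208.69 → $0.00
Total paid: $778.99

$778.99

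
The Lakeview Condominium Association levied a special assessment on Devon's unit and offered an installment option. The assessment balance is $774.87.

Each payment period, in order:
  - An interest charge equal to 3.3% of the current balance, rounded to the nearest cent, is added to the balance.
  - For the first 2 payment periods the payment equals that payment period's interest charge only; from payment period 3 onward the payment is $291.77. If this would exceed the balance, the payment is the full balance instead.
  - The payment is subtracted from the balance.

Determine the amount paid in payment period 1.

Payment period 1: $774.87 +$25.57 interest = $800.44; pay $25.57 → $774.87

$25.57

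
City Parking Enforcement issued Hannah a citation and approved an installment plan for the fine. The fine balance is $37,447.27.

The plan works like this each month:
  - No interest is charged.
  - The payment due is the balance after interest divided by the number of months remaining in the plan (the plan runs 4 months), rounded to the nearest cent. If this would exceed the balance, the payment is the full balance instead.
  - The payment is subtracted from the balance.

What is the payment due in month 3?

$9,361.82

Month 1: $37,447.27 − $9,361.82 → $28,085.45
Month 2: $28,085.45 − $9,361.82 → $18,723.63
Month 3: $18,723.63 − $9,361.82 → $9,361.81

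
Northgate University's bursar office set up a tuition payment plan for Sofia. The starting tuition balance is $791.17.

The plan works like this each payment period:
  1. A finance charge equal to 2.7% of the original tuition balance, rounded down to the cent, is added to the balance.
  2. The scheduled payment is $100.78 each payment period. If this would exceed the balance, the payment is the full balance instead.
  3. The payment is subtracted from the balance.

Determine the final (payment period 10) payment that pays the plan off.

$97.75

Payment period 1: $791.17 +$21.36 interest = $812.53; pay $100.78 → $711.75
Payment period 2: $711.75 +$21.36 interest = $733.11; pay $100.78 → $632.33
Payment period 3: $632.33 +$21.36 interest = $653.69; pay $100.78 → $552.91
Payment period 4: $552.91 +$21.36 interest = $574.27; pay $100.78 → $473.49
Payment period 5: $473.49 +$21.36 interest = $494.85; pay $100.78 → $394.07
Payment period 6: $394.07 +$21.36 interest = $415.43; pay $100.78 → $314.65
Payment period 7: $314.65 +$21.36 interest = $336.01; pay $100.78 → $235.23
Payment period 8: $235.23 +$21.36 interest = $256.59; pay $100.78 → $155.81
Payment period 9: $155.81 +$21.36 interest = $177.17; pay $100.78 → $76.39
Payment period 10: $76.39 +$21.36 interest = $97.75; pay $97.75 → $0.00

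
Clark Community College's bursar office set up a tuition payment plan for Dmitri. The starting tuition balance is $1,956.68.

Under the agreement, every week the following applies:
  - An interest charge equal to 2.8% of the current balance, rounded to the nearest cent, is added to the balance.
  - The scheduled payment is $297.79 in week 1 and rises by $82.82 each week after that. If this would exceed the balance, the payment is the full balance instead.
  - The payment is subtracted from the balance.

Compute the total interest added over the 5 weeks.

Week 1: $1,956.68 +$54.79 interest = $2,011.47; pay $297.79 → $1,713.68
Week 2: $1,713.68 +$47.98 interest = $1,761.66; pay $380.61 → $1,381.05
Week 3: $1,381.05 +$38.67 interest = $1,419.72; pay $463.43 → $956.29
Week 4: $956.29 +$26.78 interest = $983.07; pay $546.25 → $436.82
Week 5: $436.82 +$12.23 interest = $449.05; pay $449.05 → $0.00
Total interest: $54.79 + $47.98 + $38.67 + $26.78 + $12.23 = $180.45

$180.45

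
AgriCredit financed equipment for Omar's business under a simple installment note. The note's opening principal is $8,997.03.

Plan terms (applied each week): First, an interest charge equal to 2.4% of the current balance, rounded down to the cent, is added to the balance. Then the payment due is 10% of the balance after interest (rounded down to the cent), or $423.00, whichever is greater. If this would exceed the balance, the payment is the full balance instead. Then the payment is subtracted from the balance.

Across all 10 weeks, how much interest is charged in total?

$1,536.75

Week 1: opening $8,997.03; interest $215.92 → $9,212.95; payment $921.29; balance $8,291.66
Week 2: opening $8,291.66; interest $198.99 → $8,490.65; payment $849.06; balance $7,641.59
Week 3: opening $7,641.59; interest $183.39 → $7,824.98; payment $782.49; balance $7,042.49
Week 4: opening $7,042.49; interest $169.01 → $7,211.50; payment $721.15; balance $6,490.35
Week 5: opening $6,490.35; interest $155.76 → $6,646.11; payment $664.61; balance $5,981.50
Week 6: opening $5,981.50; interest $143.55 → $6,125.05; payment $612.50; balance $5,512.55
Week 7: opening $5,512.55; interest $132.30 → $5,644.85; payment $564.48; balance $5,080.37
Week 8: opening $5,080.37; interest $121.92 → $5,202.29; payment $520.22; balance $4,682.07
Week 9: opening $4,682.07; interest $112.36 → $4,794.43; payment $479.44; balance $4,314.99
Week 10: opening $4,314.99; interest $103.55 → $4,418.54; payment $441.85; balance $3,976.69
Total interest: $215.92 + $198.99 + $183.39 + $169.01 + $155.76 + $143.55 + $132.30 + $121.92 + $112.36 + $103.55 = $1,536.75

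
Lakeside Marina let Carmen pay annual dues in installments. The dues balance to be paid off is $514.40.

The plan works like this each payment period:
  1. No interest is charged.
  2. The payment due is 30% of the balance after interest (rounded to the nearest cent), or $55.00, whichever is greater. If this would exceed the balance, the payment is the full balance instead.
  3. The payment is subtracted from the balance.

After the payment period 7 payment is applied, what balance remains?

$0.00

Payment period 1: $514.40 − $154.32 → $360.08
Payment period 2: $360.08 − $108.02 → $252.06
Payment period 3: $252.06 − $75.62 → $176.44
Payment period 4: $176.44 − $55.00 → $121.44
Payment period 5: $121.44 − $55.00 → $66.44
Payment period 6: $66.44 − $55.00 → $11.44
Payment period 7: $11.44 − $11.44 → $0.00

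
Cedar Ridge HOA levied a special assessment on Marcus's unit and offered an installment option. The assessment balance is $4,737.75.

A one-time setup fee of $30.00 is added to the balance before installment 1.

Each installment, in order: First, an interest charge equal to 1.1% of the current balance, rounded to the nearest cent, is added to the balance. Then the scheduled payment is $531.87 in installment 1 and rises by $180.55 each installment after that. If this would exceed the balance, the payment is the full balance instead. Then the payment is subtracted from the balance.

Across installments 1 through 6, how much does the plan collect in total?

$4,962.10

# | Opening | Interest | Payment | End bal
1 | $4,767.75 | $52.45 | $531.87 | $4,288.33
2 | $4,288.33 | $47.17 | $712.42 | $3,623.08
3 | $3,623.08 | $39.85 | $892.97 | $2,769.96
4 | $2,769.96 | $30.47 | $1,073.52 | $1,726.91
5 | $1,726.91 | $19.00 | $1,254.07 | $491.84
6 | $491.84 | $5.41 | $497.25 | $0.00
Total paid: $4,962.10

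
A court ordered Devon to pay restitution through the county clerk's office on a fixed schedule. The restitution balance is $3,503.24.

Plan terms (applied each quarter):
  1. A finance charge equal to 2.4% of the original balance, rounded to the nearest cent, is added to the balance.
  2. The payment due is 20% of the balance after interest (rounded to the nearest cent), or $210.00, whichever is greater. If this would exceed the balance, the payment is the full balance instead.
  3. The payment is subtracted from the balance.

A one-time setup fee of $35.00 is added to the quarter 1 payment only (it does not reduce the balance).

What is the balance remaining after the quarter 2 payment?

$2,363.15

# | Opening | Interest | Payment | Fee | End bal
1 | $3,503.24 | $84.08 | $717.46 | $35.00 | $2,869.86
2 | $2,869.86 | $84.08 | $590.79 | — | $2,363.15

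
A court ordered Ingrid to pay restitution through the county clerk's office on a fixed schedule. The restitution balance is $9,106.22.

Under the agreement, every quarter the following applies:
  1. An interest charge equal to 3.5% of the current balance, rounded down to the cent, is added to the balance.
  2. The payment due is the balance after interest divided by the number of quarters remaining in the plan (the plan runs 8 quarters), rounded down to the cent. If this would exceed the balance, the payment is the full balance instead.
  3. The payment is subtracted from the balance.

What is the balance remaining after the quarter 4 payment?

$5,224.80

# | Opening | Interest | Payment | End bal
1 | $9,106.22 | $318.71 | $1,178.11 | $8,246.82
2 | $8,246.82 | $288.63 | $1,219.35 | $7,316.10
3 | $7,316.10 | $256.06 | $1,262.02 | $6,310.14
4 | $6,310.14 | $220.85 | $1,306.19 | $5,224.80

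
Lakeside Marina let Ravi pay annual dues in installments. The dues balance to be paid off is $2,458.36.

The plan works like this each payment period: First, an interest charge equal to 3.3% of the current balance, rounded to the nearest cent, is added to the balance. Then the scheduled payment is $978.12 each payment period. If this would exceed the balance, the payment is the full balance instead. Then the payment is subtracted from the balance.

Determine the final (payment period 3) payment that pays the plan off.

# | Opening | Interest | Payment | End bal
1 | $2,458.36 | $81.13 | $978.12 | $1,561.37
2 | $1,561.37 | $51.53 | $978.12 | $634.78
3 | $634.78 | $20.95 | $655.73 | $0.00

$655.73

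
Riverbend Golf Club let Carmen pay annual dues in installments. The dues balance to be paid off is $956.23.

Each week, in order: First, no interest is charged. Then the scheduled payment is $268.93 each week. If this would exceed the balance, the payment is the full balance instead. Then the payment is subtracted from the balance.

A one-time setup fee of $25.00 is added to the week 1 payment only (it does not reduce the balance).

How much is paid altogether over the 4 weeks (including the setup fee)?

Week 1: $956.23 − $268.93 (+ $25.00 fee) → $687.30
Week 2: $687.30 − $268.93 → $418.37
Week 3: $418.37 − $268.93 → $149.44
Week 4: $149.44 − $149.44 → $0.00
Total paid: $981.23

$981.23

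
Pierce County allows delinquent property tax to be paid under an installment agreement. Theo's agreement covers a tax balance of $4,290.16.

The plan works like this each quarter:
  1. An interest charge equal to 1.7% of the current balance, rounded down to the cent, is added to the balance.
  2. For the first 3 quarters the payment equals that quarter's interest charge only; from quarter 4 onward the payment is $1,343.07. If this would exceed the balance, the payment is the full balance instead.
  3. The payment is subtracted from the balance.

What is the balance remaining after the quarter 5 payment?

$1,728.29

Quarter 1: opening $4,290.16; interest $72.93 → $4,363.09; payment $72.93; balance $4,290.16
Quarter 2: opening $4,290.16; interest $72.93 → $4,363.09; payment $72.93; balance $4,290.16
Quarter 3: opening $4,290.16; interest $72.93 → $4,363.09; payment $72.93; balance $4,290.16
Quarter 4: opening $4,290.16; interest $72.93 → $4,363.09; payment $1,343.07; balance $3,020.02
Quarter 5: opening $3,020.02; interest $51.34 → $3,071.36; payment $1,343.07; balance $1,728.29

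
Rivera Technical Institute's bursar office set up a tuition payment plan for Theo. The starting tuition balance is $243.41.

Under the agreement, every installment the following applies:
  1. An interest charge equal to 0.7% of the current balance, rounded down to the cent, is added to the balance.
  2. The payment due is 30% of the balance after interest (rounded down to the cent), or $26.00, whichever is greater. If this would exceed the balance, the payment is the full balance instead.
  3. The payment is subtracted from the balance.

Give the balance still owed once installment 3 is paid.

Installment 1: $243.41 +$1.70 interest = $245.11; pay $73.53 → $171.58
Installment 2: $171.58 +$1.20 interest = $172.78; pay $51.83 → $120.95
Installment 3: $120.95 +$0.84 interest = $121.79; pay $36.53 → $85.26

$85.26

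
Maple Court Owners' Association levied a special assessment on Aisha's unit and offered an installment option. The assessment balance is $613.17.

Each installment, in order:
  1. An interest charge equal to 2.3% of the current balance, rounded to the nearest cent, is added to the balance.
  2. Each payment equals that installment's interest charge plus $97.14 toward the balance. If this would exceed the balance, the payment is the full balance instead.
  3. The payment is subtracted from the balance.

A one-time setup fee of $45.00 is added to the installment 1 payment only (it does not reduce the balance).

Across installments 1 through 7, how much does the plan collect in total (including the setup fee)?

$709.97

# | Opening | Interest | Payment | Fee | End bal
1 | $613.17 | $14.10 | $111.24 | $45.00 | $516.03
2 | $516.03 | $11.87 | $109.01 | — | $418.89
3 | $418.89 | $9.63 | $106.77 | — | $321.75
4 | $321.75 | $7.40 | $104.54 | — | $224.61
5 | $224.61 | $5.17 | $102.31 | — | $127.47
6 | $127.47 | $2.93 | $100.07 | — | $30.33
7 | $30.33 | $0.70 | $31.03 | — | $0.00
Total paid: $709.97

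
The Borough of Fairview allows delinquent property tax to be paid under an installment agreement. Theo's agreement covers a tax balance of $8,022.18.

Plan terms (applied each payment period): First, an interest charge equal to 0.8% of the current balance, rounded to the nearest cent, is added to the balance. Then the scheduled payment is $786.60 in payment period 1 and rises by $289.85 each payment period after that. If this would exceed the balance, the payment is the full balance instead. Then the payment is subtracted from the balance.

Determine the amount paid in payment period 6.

Payment period 1: opening $8,022.18; interest $64.18 → $8,086.36; payment $786.60; balance $7,299.76
Payment period 2: opening $7,299.76; interest $58.40 → $7,358.16; payment $1,076.45; balance $6,281.71
Payment period 3: opening $6,281.71; interest $50.25 → $6,331.96; payment $1,366.30; balance $4,965.66
Payment period 4: opening $4,965.66; interest $39.73 → $5,005.39; payment $1,656.15; balance $3,349.24
Payment period 5: opening $3,349.24; interest $26.79 → $3,376.03; payment $1,946.00; balance $1,430.03
Payment period 6: opening $1,430.03; interest $11.44 → $1,441.47; payment $1,441.47; balance $0.00

$1,441.47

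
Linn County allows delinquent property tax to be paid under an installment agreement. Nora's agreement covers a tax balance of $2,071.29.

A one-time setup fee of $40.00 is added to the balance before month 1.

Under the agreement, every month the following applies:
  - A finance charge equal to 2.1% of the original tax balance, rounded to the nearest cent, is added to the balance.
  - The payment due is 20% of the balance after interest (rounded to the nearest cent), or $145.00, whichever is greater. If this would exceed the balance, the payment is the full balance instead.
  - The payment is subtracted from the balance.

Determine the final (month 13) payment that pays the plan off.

# | Opening | Interest | Payment | End bal
1 | $2,111.29 | $43.50 | $430.96 | $1,723.83
2 | $1,723.83 | $43.50 | $353.47 | $1,413.86
3 | $1,413.86 | $43.50 | $291.47 | $1,165.89
4 | $1,165.89 | $43.50 | $241.88 | $967.51
5 | $967.51 | $43.50 | $202.20 | $808.81
6 | $808.81 | $43.50 | $170.46 | $681.85
7 | $681.85 | $43.50 | $145.07 | $580.28
8 | $580.28 | $43.50 | $145.00 | $478.78
9 | $478.78 | $43.50 | $145.00 | $377.28
10 | $377.28 | $43.50 | $145.00 | $275.78
11 | $275.78 | $43.50 | $145.00 | $174.28
12 | $174.28 | $43.50 | $145.00 | $72.78
13 | $72.78 | $43.50 | $116.28 | $0.00

$116.28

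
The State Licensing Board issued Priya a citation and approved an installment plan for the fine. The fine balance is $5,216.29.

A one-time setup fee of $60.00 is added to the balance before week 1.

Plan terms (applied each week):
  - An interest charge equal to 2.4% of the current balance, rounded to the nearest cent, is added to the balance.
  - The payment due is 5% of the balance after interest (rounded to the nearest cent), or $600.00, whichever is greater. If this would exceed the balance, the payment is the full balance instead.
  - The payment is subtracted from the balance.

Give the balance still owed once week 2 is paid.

Week 1: opening $5,276.29; interest $126.63 → $5,402.92; payment $600.00; balance $4,802.92
Week 2: opening $4,802.92; interest $115.27 → $4,918.19; payment $600.00; balance $4,318.19

$4,318.19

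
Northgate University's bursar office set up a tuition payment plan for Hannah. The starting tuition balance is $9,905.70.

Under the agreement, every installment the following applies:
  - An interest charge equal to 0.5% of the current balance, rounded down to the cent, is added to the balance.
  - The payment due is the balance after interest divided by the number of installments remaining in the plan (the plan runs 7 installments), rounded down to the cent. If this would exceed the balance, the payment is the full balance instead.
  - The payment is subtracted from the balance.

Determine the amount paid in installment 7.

Installment 1: $9,905.70 +$49.52 interest = $9,955.22; pay $1,422.17 → $8,533.05
Installment 2: $8,533.05 +$42.66 interest = $8,575.71; pay $1,429.28 → $7,146.43
Installment 3: $7,146.43 +$35.73 interest = $7,182.16; pay $1,436.43 → $5,745.73
Installment 4: $5,745.73 +$28.72 interest = $5,774.45; pay $1,443.61 → $4,330.84
Installment 5: $4,330.84 +$21.65 interest = $4,352.49; pay $1,450.83 → $2,901.66
Installment 6: $2,901.66 +$14.50 interest = $2,916.16; pay $1,458.08 → $1,458.08
Installment 7: $1,458.08 +$7.29 interest = $1,465.37; pay $1,465.37 → $0.00

$1,465.37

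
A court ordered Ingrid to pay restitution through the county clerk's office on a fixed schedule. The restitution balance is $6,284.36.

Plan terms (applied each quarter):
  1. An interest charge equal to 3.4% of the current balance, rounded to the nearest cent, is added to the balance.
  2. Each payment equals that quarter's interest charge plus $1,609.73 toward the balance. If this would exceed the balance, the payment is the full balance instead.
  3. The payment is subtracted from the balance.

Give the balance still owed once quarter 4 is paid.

Quarter 1: opening $6,284.36; interest $213.67 → $6,498.03; payment $1,823.40; balance $4,674.63
Quarter 2: opening $4,674.63; interest $158.94 → $4,833.57; payment $1,768.67; balance $3,064.90
Quarter 3: opening $3,064.90; interest $104.21 → $3,169.11; payment $1,713.94; balance $1,455.17
Quarter 4: opening $1,455.17; interest $49.48 → $1,504.65; payment $1,504.65; balance $0.00

$0.00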